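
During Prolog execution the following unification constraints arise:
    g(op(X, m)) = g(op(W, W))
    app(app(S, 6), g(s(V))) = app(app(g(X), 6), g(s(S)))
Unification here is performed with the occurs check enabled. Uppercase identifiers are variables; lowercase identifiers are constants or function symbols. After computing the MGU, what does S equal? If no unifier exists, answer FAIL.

g(m)

Decompose g/1: op(X, m) = op(W, W).
Decompose op/2: X = W,  m = W.
Bind X := W; substituting into the one remaining equation that mentions X gives: app(app(S, 6), g(s(V))) = app(app(g(W), 6), g(s(S))).
Bind W := m; substituting into the remaining equation gives: app(app(S, 6), g(s(V))) = app(app(g(m), 6), g(s(S))). Substituting into the earlier binding gives X := m.
Decompose app/2: app(S, 6) = app(g(m), 6),  g(s(V)) = g(s(S)).
Decompose app/2: S = g(m),  6 = 6.
Bind S := g(m); substituting into the one remaining equation that mentions S gives: g(s(V)) = g(s(g(m))).
Delete trivial equation 6 = 6.
Decompose g/1: s(V) = s(g(m)).
Decompose s/1: V = g(m).
Bind V := g(m).
MGU = { X = m, W = m, S = g(m), V = g(m) }, so S = g(m).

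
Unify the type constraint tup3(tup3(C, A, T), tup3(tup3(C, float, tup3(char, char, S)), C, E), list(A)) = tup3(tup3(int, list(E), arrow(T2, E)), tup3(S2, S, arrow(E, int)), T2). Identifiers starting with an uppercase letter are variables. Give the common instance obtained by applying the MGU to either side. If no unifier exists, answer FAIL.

FAIL

Decompose tup3/3: tup3(C, A, T) = tup3(int, list(E), arrow(T2, E)),  tup3(tup3(C, float, tup3(char, char, S)), C, E) = tup3(S2, S, arrow(E, int)),  list(A) = T2.
Decompose tup3/3: C = int,  A = list(E),  T = arrow(T2, E).
Bind C := int; substituting into the one remaining equation that mentions C gives: tup3(tup3(int, float, tup3(char, char, S)), int, E) = tup3(S2, S, arrow(E, int)).
Bind A := list(E); substituting into the one remaining equation that mentions A gives: list(list(E)) = T2.
Bind T := arrow(T2, E); no other remaining equation mentions T.
Decompose tup3/3: tup3(int, float, tup3(char, char, S)) = S2,  int = S,  E = arrow(E, int).
Bind S2 := tup3(int, float, tup3(char, char, S)); no other remaining equation mentions S2.
Bind S := int; no other remaining equation mentions S. Substituting into the earlier binding gives S2 := tup3(int, float, tup3(char, char, int)).
Occurs check fails: E occurs in arrow(E, int); the equation E = arrow(E, int) has no finite solution.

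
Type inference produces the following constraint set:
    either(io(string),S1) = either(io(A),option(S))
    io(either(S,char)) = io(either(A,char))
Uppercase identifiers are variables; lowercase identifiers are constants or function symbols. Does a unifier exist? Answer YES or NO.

YES

Decompose either/2: io(string) = io(A),  S1 = option(S).
Decompose io/1: string = A.
Bind A := string; substituting into the one remaining equation that mentions A gives: io(either(S,char)) = io(either(string,char)).
Bind S1 := option(S); no other remaining equation mentions S1.
Decompose io/1: either(S,char) = either(string,char).
Decompose either/2: S = string,  char = char.
Bind S := string; no other remaining equation mentions S. Substituting into the earlier binding gives S1 := option(string).
Delete trivial equation char = char.
No equations remain and no clash or occurs-check failure arose, so a unifier exists.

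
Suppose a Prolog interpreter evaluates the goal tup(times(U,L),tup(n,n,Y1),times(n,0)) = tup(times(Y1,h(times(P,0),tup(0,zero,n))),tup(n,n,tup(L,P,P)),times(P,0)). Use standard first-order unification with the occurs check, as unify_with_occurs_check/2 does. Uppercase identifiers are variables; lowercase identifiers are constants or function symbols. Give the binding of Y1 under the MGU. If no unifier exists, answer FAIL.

tup(h(times(n,0),tup(0,zero,n)),n,n)

Decompose tup/3: times(U,L) = times(Y1,h(times(P,0),tup(0,zero,n))),  tup(n,n,Y1) = tup(n,n,tup(L,P,P)),  times(n,0) = times(P,0).
Decompose times/2: U = Y1,  L = h(times(P,0),tup(0,zero,n)).
Bind U := Y1; no other remaining equation mentions U.
Bind L := h(times(P,0),tup(0,zero,n)); substituting into the one remaining equation that mentions L gives: tup(n,n,Y1) = tup(n,n,tup(h(times(P,0),tup(0,zero,n)),P,P)).
Decompose tup/3: n = n,  n = n,  Y1 = tup(h(times(P,0),tup(0,zero,n)),P,P).
Delete trivial equation n = n.
Delete trivial equation n = n.
Bind Y1 := tup(h(times(P,0),tup(0,zero,n)),P,P); no other remaining equation mentions Y1. Substituting into the earlier binding gives U := tup(h(times(P,0),tup(0,zero,n)),P,P).
Decompose times/2: n = P,  0 = 0.
Bind P := n; no other remaining equation mentions P. Substituting into the earlier bindings gives U := tup(h(times(n,0),tup(0,zero,n)),n,n), L := h(times(n,0),tup(0,zero,n)), Y1 := tup(h(times(n,0),tup(0,zero,n)),n,n).
Delete trivial equation 0 = 0.
MGU = { U = tup(h(times(n,0),tup(0,zero,n)),n,n), L = h(times(n,0),tup(0,zero,n)), Y1 = tup(h(times(n,0),tup(0,zero,n)),n,n), P = n }, so Y1 = tup(h(times(n,0),tup(0,zero,n)),n,n).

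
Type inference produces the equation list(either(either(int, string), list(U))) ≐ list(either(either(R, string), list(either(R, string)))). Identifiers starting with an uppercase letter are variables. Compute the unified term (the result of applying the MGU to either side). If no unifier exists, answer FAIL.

Decompose list/1: either(either(int, string), list(U)) ≐ either(either(R, string), list(either(R, string))).
Decompose either/2: either(int, string) ≐ either(R, string),  list(U) ≐ list(either(R, string)).
Decompose either/2: int ≐ R,  string ≐ string.
Bind R := int; substituting into the one remaining equation that mentions R gives: list(U) ≐ list(either(int, string)).
Delete trivial equation string ≐ string.
Decompose list/1: U ≐ either(int, string).
Bind U := either(int, string).
Applying the MGU to either side gives list(either(either(int, string), list(either(int, string)))).

list(either(either(int, string), list(either(int, string))))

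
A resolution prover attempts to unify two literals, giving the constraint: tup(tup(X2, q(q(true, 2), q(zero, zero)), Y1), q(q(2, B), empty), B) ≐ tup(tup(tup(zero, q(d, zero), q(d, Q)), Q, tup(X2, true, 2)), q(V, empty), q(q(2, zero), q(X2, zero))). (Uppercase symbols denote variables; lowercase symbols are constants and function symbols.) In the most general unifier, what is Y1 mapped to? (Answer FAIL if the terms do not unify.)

Decompose tup/3: tup(X2, q(q(true, 2), q(zero, zero)), Y1) ≐ tup(tup(zero, q(d, zero), q(d, Q)), Q, tup(X2, true, 2)),  q(q(2, B), empty) ≐ q(V, empty),  B ≐ q(q(2, zero), q(X2, zero)).
Decompose tup/3: X2 ≐ tup(zero, q(d, zero), q(d, Q)),  q(q(true, 2), q(zero, zero)) ≐ Q,  Y1 ≐ tup(X2, true, 2).
Bind X2 := tup(zero, q(d, zero), q(d, Q)); substituting into the 2 remaining equations that mention X2 gives: Y1 ≐ tup(tup(zero, q(d, zero), q(d, Q)), true, 2),  B ≐ q(q(2, zero), q(tup(zero, q(d, zero), q(d, Q)), zero)).
Bind Q := q(q(true, 2), q(zero, zero)); substituting into the 2 remaining equations that mention Q gives: Y1 ≐ tup(tup(zero, q(d, zero), q(d, q(q(true, 2), q(zero, zero)))), true, 2),  B ≐ q(q(2, zero), q(tup(zero, q(d, zero), q(d, q(q(true, 2), q(zero, zero)))), zero)). Substituting into the earlier binding gives X2 := tup(zero, q(d, zero), q(d, q(q(true, 2), q(zero, zero)))).
Bind Y1 := tup(tup(zero, q(d, zero), q(d, q(q(true, 2), q(zero, zero)))), true, 2); no other remaining equation mentions Y1.
Decompose q/2: q(2, B) ≐ V,  empty ≐ empty.
Bind V := q(2, B); no other remaining equation mentions V.
Delete trivial equation empty ≐ empty.
Bind B := q(q(2, zero), q(tup(zero, q(d, zero), q(d, q(q(true, 2), q(zero, zero)))), zero)). Substituting into the earlier binding gives V := q(2, q(q(2, zero), q(tup(zero, q(d, zero), q(d, q(q(true, 2), q(zero, zero)))), zero))).
MGU = { X2 -> tup(zero, q(d, zero), q(d, q(q(true, 2), q(zero, zero)))), Q -> q(q(true, 2), q(zero, zero)), Y1 -> tup(tup(zero, q(d, zero), q(d, q(q(true, 2), q(zero, zero)))), true, 2), V -> q(2, q(q(2, zero), q(tup(zero, q(d, zero), q(d, q(q(true, 2), q(zero, zero)))), zero))), B -> q(q(2, zero), q(tup(zero, q(d, zero), q(d, q(q(true, 2), q(zero, zero)))), zero)) }, so Y1 -> tup(tup(zero, q(d, zero), q(d, q(q(true, 2), q(zero, zero)))), true, 2).

tup(tup(zero, q(d, zero), q(d, q(q(true, 2), q(zero, zero)))), true, 2)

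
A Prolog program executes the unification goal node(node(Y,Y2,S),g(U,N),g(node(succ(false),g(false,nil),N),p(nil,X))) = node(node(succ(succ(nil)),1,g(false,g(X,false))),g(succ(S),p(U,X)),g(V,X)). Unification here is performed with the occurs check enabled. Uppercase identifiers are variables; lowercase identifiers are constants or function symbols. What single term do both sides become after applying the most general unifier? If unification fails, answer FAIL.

FAIL

Decompose node/3: node(Y,Y2,S) = node(succ(succ(nil)),1,g(false,g(X,false))),  g(U,N) = g(succ(S),p(U,X)),  g(node(succ(false),g(false,nil),N),p(nil,X)) = g(V,X).
Decompose node/3: Y = succ(succ(nil)),  Y2 = 1,  S = g(false,g(X,false)).
Bind Y := succ(succ(nil)); no other remaining equation mentions Y.
Bind Y2 := 1; no other remaining equation mentions Y2.
Bind S := g(false,g(X,false)); substituting into the one remaining equation that mentions S gives: g(U,N) = g(succ(g(false,g(X,false))),p(U,X)).
Decompose g/2: U = succ(g(false,g(X,false))),  N = p(U,X).
Bind U := succ(g(false,g(X,false))); substituting into the one remaining equation that mentions U gives: N = p(succ(g(false,g(X,false))),X).
Bind N := p(succ(g(false,g(X,false))),X); substituting into the remaining equation gives: g(node(succ(false),g(false,nil),p(succ(g(false,g(X,false))),X)),p(nil,X)) = g(V,X).
Decompose g/2: node(succ(false),g(false,nil),p(succ(g(false,g(X,false))),X)) = V,  p(nil,X) = X.
Bind V := node(succ(false),g(false,nil),p(succ(g(false,g(X,false))),X)); no other remaining equation mentions V.
Occurs check fails: X occurs in p(nil,X); the equation X = p(nil,X) has no finite solution.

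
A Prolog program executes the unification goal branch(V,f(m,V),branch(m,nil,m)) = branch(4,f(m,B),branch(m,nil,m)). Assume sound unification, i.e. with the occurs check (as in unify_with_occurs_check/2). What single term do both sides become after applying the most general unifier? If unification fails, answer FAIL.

Decompose branch/3: V = 4,  f(m,V) = f(m,B),  branch(m,nil,m) = branch(m,nil,m).
Bind V := 4; substituting into the one remaining equation that mentions V gives: f(m,4) = f(m,B).
Decompose f/2: m = m,  4 = B.
Delete trivial equation m = m.
Bind B := 4; no other remaining equation mentions B.
Delete trivial equation branch(m,nil,m) = branch(m,nil,m).
Applying the MGU to either side gives branch(4,f(m,4),branch(m,nil,m)).

branch(4,f(m,4),branch(m,nil,m))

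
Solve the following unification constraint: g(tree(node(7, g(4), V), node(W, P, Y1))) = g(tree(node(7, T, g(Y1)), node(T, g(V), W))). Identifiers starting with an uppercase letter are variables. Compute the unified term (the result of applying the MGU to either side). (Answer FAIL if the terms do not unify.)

g(tree(node(7, g(4), g(g(4))), node(g(4), g(g(g(4))), g(4))))

Decompose g/1: tree(node(7, g(4), V), node(W, P, Y1)) = tree(node(7, T, g(Y1)), node(T, g(V), W)).
Decompose tree/2: node(7, g(4), V) = node(7, T, g(Y1)),  node(W, P, Y1) = node(T, g(V), W).
Decompose node/3: 7 = 7,  g(4) = T,  V = g(Y1).
Delete trivial equation 7 = 7.
Bind T := g(4); substituting into the one remaining equation that mentions T gives: node(W, P, Y1) = node(g(4), g(V), W).
Bind V := g(Y1); substituting into the remaining equation gives: node(W, P, Y1) = node(g(4), g(g(Y1)), W).
Decompose node/3: W = g(4),  P = g(g(Y1)),  Y1 = W.
Bind W := g(4); substituting into the one remaining equation that mentions W gives: Y1 = g(4).
Bind P := g(g(Y1)); no other remaining equation mentions P.
Bind Y1 := g(4). Substituting into the earlier bindings gives V := g(g(4)), P := g(g(g(4))).
Applying the MGU to either side gives g(tree(node(7, g(4), g(g(4))), node(g(4), g(g(g(4))), g(4)))).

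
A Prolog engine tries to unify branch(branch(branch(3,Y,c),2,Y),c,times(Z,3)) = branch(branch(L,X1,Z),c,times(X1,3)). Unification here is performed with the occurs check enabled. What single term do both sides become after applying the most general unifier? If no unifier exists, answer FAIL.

branch(branch(branch(3,2,c),2,2),c,times(2,3))

Decompose branch/3: branch(branch(3,Y,c),2,Y) = branch(L,X1,Z),  c = c,  times(Z,3) = times(X1,3).
Decompose branch/3: branch(3,Y,c) = L,  2 = X1,  Y = Z.
Bind L := branch(3,Y,c); no other remaining equation mentions L.
Bind X1 := 2; substituting into the one remaining equation that mentions X1 gives: times(Z,3) = times(2,3).
Bind Y := Z; no other remaining equation mentions Y. Substituting into the earlier binding gives L := branch(3,Z,c).
Delete trivial equation c = c.
Decompose times/2: Z = 2,  3 = 3.
Bind Z := 2; no other remaining equation mentions Z. Substituting into the earlier bindings gives L := branch(3,2,c), Y := 2.
Delete trivial equation 3 = 3.
Applying the MGU to either side gives branch(branch(branch(3,2,c),2,2),c,times(2,3)).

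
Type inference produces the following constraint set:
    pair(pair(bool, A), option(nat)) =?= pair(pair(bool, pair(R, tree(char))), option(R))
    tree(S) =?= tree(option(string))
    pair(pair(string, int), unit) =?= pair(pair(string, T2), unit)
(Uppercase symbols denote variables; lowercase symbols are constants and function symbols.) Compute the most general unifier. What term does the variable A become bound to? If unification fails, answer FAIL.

Decompose pair/2: pair(bool, A) =?= pair(bool, pair(R, tree(char))),  option(nat) =?= option(R).
Decompose pair/2: bool =?= bool,  A =?= pair(R, tree(char)).
Delete trivial equation bool =?= bool.
Bind A := pair(R, tree(char)); no other remaining equation mentions A.
Decompose option/1: nat =?= R.
Bind R := nat; no other remaining equation mentions R. Substituting into the earlier binding gives A := pair(nat, tree(char)).
Decompose tree/1: S =?= option(string).
Bind S := option(string); no other remaining equation mentions S.
Decompose pair/2: pair(string, int) =?= pair(string, T2),  unit =?= unit.
Decompose pair/2: string =?= string,  int =?= T2.
Delete trivial equation string =?= string.
Bind T2 := int; no other remaining equation mentions T2.
Delete trivial equation unit =?= unit.
MGU = { A -> pair(nat, tree(char)), R -> nat, S -> option(string), T2 -> int }, so A -> pair(nat, tree(char)).

pair(nat, tree(char))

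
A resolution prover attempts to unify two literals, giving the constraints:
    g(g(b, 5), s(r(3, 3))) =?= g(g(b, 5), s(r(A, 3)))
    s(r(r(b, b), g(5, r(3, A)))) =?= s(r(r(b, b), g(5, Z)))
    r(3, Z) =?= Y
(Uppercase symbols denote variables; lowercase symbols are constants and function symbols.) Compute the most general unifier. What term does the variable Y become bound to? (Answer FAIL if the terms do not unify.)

r(3, r(3, 3))

Decompose g/2: g(b, 5) =?= g(b, 5),  s(r(3, 3)) =?= s(r(A, 3)).
Delete trivial equation g(b, 5) =?= g(b, 5).
Decompose s/1: r(3, 3) =?= r(A, 3).
Decompose r/2: 3 =?= A,  3 =?= 3.
Bind A := 3; substituting into the one remaining equation that mentions A gives: s(r(r(b, b), g(5, r(3, 3)))) =?= s(r(r(b, b), g(5, Z))).
Delete trivial equation 3 =?= 3.
Decompose s/1: r(r(b, b), g(5, r(3, 3))) =?= r(r(b, b), g(5, Z)).
Decompose r/2: r(b, b) =?= r(b, b),  g(5, r(3, 3)) =?= g(5, Z).
Delete trivial equation r(b, b) =?= r(b, b).
Decompose g/2: 5 =?= 5,  r(3, 3) =?= Z.
Delete trivial equation 5 =?= 5.
Bind Z := r(3, 3); substituting into the remaining equation gives: r(3, r(3, 3)) =?= Y.
Bind Y := r(3, r(3, 3)).
MGU = { A ↦ 3, Z ↦ r(3, 3), Y ↦ r(3, r(3, 3)) }, so Y ↦ r(3, r(3, 3)).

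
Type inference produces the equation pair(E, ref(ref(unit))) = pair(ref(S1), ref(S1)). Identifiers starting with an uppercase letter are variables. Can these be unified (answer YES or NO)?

Decompose pair/2: E = ref(S1),  ref(ref(unit)) = ref(S1).
Bind E := ref(S1); no other remaining equation mentions E.
Decompose ref/1: ref(unit) = S1.
Bind S1 := ref(unit). Substituting into the earlier binding gives E := ref(ref(unit)).
No equations remain and no clash or occurs-check failure arose, so a unifier exists.

YES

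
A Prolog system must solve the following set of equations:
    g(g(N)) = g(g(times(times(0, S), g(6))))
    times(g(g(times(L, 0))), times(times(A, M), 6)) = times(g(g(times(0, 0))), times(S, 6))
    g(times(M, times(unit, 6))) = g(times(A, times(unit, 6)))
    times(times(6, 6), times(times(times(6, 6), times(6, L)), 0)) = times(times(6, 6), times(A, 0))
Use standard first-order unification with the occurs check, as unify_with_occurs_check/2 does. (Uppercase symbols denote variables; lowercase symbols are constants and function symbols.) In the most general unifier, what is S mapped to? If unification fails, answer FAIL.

Decompose g/1: g(N) = g(times(times(0, S), g(6))).
Decompose g/1: N = times(times(0, S), g(6)).
Bind N := times(times(0, S), g(6)); no other remaining equation mentions N.
Decompose times/2: g(g(times(L, 0))) = g(g(times(0, 0))),  times(times(A, M), 6) = times(S, 6).
Decompose g/1: g(times(L, 0)) = g(times(0, 0)).
Decompose g/1: times(L, 0) = times(0, 0).
Decompose times/2: L = 0,  0 = 0.
Bind L := 0; substituting into the one remaining equation that mentions L gives: times(times(6, 6), times(times(times(6, 6), times(6, 0)), 0)) = times(times(6, 6), times(A, 0)).
Delete trivial equation 0 = 0.
Decompose times/2: times(A, M) = S,  6 = 6.
Bind S := times(A, M); no other remaining equation mentions S. Substituting into the earlier binding gives N := times(times(0, times(A, M)), g(6)).
Delete trivial equation 6 = 6.
Decompose g/1: times(M, times(unit, 6)) = times(A, times(unit, 6)).
Decompose times/2: M = A,  times(unit, 6) = times(unit, 6).
Bind M := A; no other remaining equation mentions M. Substituting into the earlier bindings gives N := times(times(0, times(A, A)), g(6)), S := times(A, A).
Delete trivial equation times(unit, 6) = times(unit, 6).
Decompose times/2: times(6, 6) = times(6, 6),  times(times(times(6, 6), times(6, 0)), 0) = times(A, 0).
Delete trivial equation times(6, 6) = times(6, 6).
Decompose times/2: times(times(6, 6), times(6, 0)) = A,  0 = 0.
Bind A := times(times(6, 6), times(6, 0)); no other remaining equation mentions A. Substituting into the earlier bindings gives N := times(times(0, times(times(times(6, 6), times(6, 0)), times(times(6, 6), times(6, 0)))), g(6)), S := times(times(times(6, 6), times(6, 0)), times(times(6, 6), times(6, 0))), M := times(times(6, 6), times(6, 0)).
Delete trivial equation 0 = 0.
MGU = { N -> times(times(0, times(times(times(6, 6), times(6, 0)), times(times(6, 6), times(6, 0)))), g(6)), L -> 0, S -> times(times(times(6, 6), times(6, 0)), times(times(6, 6), times(6, 0))), M -> times(times(6, 6), times(6, 0)), A -> times(times(6, 6), times(6, 0)) }, so S -> times(times(times(6, 6), times(6, 0)), times(times(6, 6), times(6, 0))).

times(times(times(6, 6), times(6, 0)), times(times(6, 6), times(6, 0)))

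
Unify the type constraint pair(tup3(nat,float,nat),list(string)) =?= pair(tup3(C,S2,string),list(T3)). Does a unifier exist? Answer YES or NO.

Decompose pair/2: tup3(nat,float,nat) =?= tup3(C,S2,string),  list(string) =?= list(T3).
Decompose tup3/3: nat =?= C,  float =?= S2,  nat =?= string.
Bind C := nat; no other remaining equation mentions C.
Bind S2 := float; no other remaining equation mentions S2.
Clash: constants nat and string differ; no unifier exists.

NO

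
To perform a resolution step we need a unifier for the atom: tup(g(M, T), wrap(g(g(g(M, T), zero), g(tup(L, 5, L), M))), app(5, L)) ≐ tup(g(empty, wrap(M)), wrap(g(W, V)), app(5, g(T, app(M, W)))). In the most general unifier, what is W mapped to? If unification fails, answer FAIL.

Decompose tup/3: g(M, T) ≐ g(empty, wrap(M)),  wrap(g(g(g(M, T), zero), g(tup(L, 5, L), M))) ≐ wrap(g(W, V)),  app(5, L) ≐ app(5, g(T, app(M, W))).
Decompose g/2: M ≐ empty,  T ≐ wrap(M).
Bind M := empty; substituting into the remaining equations gives: T ≐ wrap(empty),  wrap(g(g(g(empty, T), zero), g(tup(L, 5, L), empty))) ≐ wrap(g(W, V)),  app(5, L) ≐ app(5, g(T, app(empty, W))).
Bind T := wrap(empty); substituting into the remaining equations gives: wrap(g(g(g(empty, wrap(empty)), zero), g(tup(L, 5, L), empty))) ≐ wrap(g(W, V)),  app(5, L) ≐ app(5, g(wrap(empty), app(empty, W))).
Decompose wrap/1: g(g(g(empty, wrap(empty)), zero), g(tup(L, 5, L), empty)) ≐ g(W, V).
Decompose g/2: g(g(empty, wrap(empty)), zero) ≐ W,  g(tup(L, 5, L), empty) ≐ V.
Bind W := g(g(empty, wrap(empty)), zero); substituting into the one remaining equation that mentions W gives: app(5, L) ≐ app(5, g(wrap(empty), app(empty, g(g(empty, wrap(empty)), zero)))).
Bind V := g(tup(L, 5, L), empty); no other remaining equation mentions V.
Decompose app/2: 5 ≐ 5,  L ≐ g(wrap(empty), app(empty, g(g(empty, wrap(empty)), zero))).
Delete trivial equation 5 ≐ 5.
Bind L := g(wrap(empty), app(empty, g(g(empty, wrap(empty)), zero))). Substituting into the earlier binding gives V := g(tup(g(wrap(empty), app(empty, g(g(empty, wrap(empty)), zero))), 5, g(wrap(empty), app(empty, g(g(empty, wrap(empty)), zero)))), empty).
MGU = { M ↦ empty, T ↦ wrap(empty), W ↦ g(g(empty, wrap(empty)), zero), V ↦ g(tup(g(wrap(empty), app(empty, g(g(empty, wrap(empty)), zero))), 5, g(wrap(empty), app(empty, g(g(empty, wrap(empty)), zero)))), empty), L ↦ g(wrap(empty), app(empty, g(g(empty, wrap(empty)), zero))) }, so W ↦ g(g(empty, wrap(empty)), zero).

g(g(empty, wrap(empty)), zero)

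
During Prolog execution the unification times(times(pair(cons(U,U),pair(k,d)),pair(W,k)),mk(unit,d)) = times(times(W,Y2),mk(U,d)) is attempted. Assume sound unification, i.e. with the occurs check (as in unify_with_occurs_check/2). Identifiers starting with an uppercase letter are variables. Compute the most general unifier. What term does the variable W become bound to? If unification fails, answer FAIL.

pair(cons(unit,unit),pair(k,d))

Decompose times/2: times(pair(cons(U,U),pair(k,d)),pair(W,k)) = times(W,Y2),  mk(unit,d) = mk(U,d).
Decompose times/2: pair(cons(U,U),pair(k,d)) = W,  pair(W,k) = Y2.
Bind W := pair(cons(U,U),pair(k,d)); substituting into the one remaining equation that mentions W gives: pair(pair(cons(U,U),pair(k,d)),k) = Y2.
Bind Y2 := pair(pair(cons(U,U),pair(k,d)),k); no other remaining equation mentions Y2.
Decompose mk/2: unit = U,  d = d.
Bind U := unit; no other remaining equation mentions U. Substituting into the earlier bindings gives W := pair(cons(unit,unit),pair(k,d)), Y2 := pair(pair(cons(unit,unit),pair(k,d)),k).
Delete trivial equation d = d.
MGU = { W = pair(cons(unit,unit),pair(k,d)), Y2 = pair(pair(cons(unit,unit),pair(k,d)),k), U = unit }, so W = pair(cons(unit,unit),pair(k,d)).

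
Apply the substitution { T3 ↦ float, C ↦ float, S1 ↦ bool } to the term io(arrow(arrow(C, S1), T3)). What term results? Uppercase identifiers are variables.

Replace each occurrence of T3 with float.
Replace each occurrence of C with float.
Replace each occurrence of S1 with bool.
Result: io(arrow(arrow(float, bool), float)).

io(arrow(arrow(float, bool), float))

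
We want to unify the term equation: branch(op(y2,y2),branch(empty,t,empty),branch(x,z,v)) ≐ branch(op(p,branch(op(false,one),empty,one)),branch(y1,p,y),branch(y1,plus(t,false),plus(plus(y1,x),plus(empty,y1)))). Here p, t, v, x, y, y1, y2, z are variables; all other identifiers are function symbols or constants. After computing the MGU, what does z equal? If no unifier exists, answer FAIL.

plus(branch(op(false,one),empty,one),false)

Decompose branch/3: op(y2,y2) ≐ op(p,branch(op(false,one),empty,one)),  branch(empty,t,empty) ≐ branch(y1,p,y),  branch(x,z,v) ≐ branch(y1,plus(t,false),plus(plus(y1,x),plus(empty,y1))).
Decompose op/2: y2 ≐ p,  y2 ≐ branch(op(false,one),empty,one).
Bind y2 := p; substituting into the one remaining equation that mentions y2 gives: p ≐ branch(op(false,one),empty,one).
Bind p := branch(op(false,one),empty,one); substituting into the one remaining equation that mentions p gives: branch(empty,t,empty) ≐ branch(y1,branch(op(false,one),empty,one),y). Substituting into the earlier binding gives y2 := branch(op(false,one),empty,one).
Decompose branch/3: empty ≐ y1,  t ≐ branch(op(false,one),empty,one),  empty ≐ y.
Bind y1 := empty; substituting into the one remaining equation that mentions y1 gives: branch(x,z,v) ≐ branch(empty,plus(t,false),plus(plus(empty,x),plus(empty,empty))).
Bind t := branch(op(false,one),empty,one); substituting into the one remaining equation that mentions t gives: branch(x,z,v) ≐ branch(empty,plus(branch(op(false,one),empty,one),false),plus(plus(empty,x),plus(empty,empty))).
Bind y := empty; no other remaining equation mentions y.
Decompose branch/3: x ≐ empty,  z ≐ plus(branch(op(false,one),empty,one),false),  v ≐ plus(plus(empty,x),plus(empty,empty)).
Bind x := empty; substituting into the one remaining equation that mentions x gives: v ≐ plus(plus(empty,empty),plus(empty,empty)).
Bind z := plus(branch(op(false,one),empty,one),false); no other remaining equation mentions z.
Bind v := plus(plus(empty,empty),plus(empty,empty)).
MGU = { y2 -> branch(op(false,one),empty,one), p -> branch(op(false,one),empty,one), y1 -> empty, t -> branch(op(false,one),empty,one), y -> empty, x -> empty, z -> plus(branch(op(false,one),empty,one),false), v -> plus(plus(empty,empty),plus(empty,empty)) }, so z -> plus(branch(op(false,one),empty,one),false).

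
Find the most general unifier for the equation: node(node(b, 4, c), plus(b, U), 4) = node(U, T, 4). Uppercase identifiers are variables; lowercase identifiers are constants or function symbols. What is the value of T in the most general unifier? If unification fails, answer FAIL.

plus(b, node(b, 4, c))

Decompose node/3: node(b, 4, c) = U,  plus(b, U) = T,  4 = 4.
Bind U := node(b, 4, c); substituting into the one remaining equation that mentions U gives: plus(b, node(b, 4, c)) = T.
Bind T := plus(b, node(b, 4, c)); no other remaining equation mentions T.
Delete trivial equation 4 = 4.
MGU = { U -> node(b, 4, c), T -> plus(b, node(b, 4, c)) }, so T -> plus(b, node(b, 4, c)).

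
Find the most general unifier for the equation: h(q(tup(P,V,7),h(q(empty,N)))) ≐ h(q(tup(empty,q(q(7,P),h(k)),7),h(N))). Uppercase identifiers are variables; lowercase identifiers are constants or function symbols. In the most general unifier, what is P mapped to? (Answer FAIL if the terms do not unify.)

FAIL

Decompose h/1: q(tup(P,V,7),h(q(empty,N))) ≐ q(tup(empty,q(q(7,P),h(k)),7),h(N)).
Decompose q/2: tup(P,V,7) ≐ tup(empty,q(q(7,P),h(k)),7),  h(q(empty,N)) ≐ h(N).
Decompose tup/3: P ≐ empty,  V ≐ q(q(7,P),h(k)),  7 ≐ 7.
Bind P := empty; substituting into the one remaining equation that mentions P gives: V ≐ q(q(7,empty),h(k)).
Bind V := q(q(7,empty),h(k)); no other remaining equation mentions V.
Delete trivial equation 7 ≐ 7.
Decompose h/1: q(empty,N) ≐ N.
Occurs check fails: N occurs in q(empty,N); the equation N ≐ q(empty,N) has no finite solution.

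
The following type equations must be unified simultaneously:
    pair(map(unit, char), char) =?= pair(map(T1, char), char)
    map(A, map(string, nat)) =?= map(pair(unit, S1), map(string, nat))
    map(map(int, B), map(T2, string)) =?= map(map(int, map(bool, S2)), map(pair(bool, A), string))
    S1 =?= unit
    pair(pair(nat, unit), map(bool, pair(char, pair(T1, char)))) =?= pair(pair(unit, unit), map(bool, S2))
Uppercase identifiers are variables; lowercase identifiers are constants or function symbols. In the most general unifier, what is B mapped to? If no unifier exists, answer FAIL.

FAIL

Decompose pair/2: map(unit, char) =?= map(T1, char),  char =?= char.
Decompose map/2: unit =?= T1,  char =?= char.
Bind T1 := unit; substituting into the one remaining equation that mentions T1 gives: pair(pair(nat, unit), map(bool, pair(char, pair(unit, char)))) =?= pair(pair(unit, unit), map(bool, S2)).
Delete trivial equation char =?= char.
Delete trivial equation char =?= char.
Decompose map/2: A =?= pair(unit, S1),  map(string, nat) =?= map(string, nat).
Bind A := pair(unit, S1); substituting into the one remaining equation that mentions A gives: map(map(int, B), map(T2, string)) =?= map(map(int, map(bool, S2)), map(pair(bool, pair(unit, S1)), string)).
Delete trivial equation map(string, nat) =?= map(string, nat).
Decompose map/2: map(int, B) =?= map(int, map(bool, S2)),  map(T2, string) =?= map(pair(bool, pair(unit, S1)), string).
Decompose map/2: int =?= int,  B =?= map(bool, S2).
Delete trivial equation int =?= int.
Bind B := map(bool, S2); no other remaining equation mentions B.
Decompose map/2: T2 =?= pair(bool, pair(unit, S1)),  string =?= string.
Bind T2 := pair(bool, pair(unit, S1)); no other remaining equation mentions T2.
Delete trivial equation string =?= string.
Bind S1 := unit; no other remaining equation mentions S1. Substituting into the earlier bindings gives A := pair(unit, unit), T2 := pair(bool, pair(unit, unit)).
Decompose pair/2: pair(nat, unit) =?= pair(unit, unit),  map(bool, pair(char, pair(unit, char))) =?= map(bool, S2).
Decompose pair/2: nat =?= unit,  unit =?= unit.
Clash: constants nat and unit differ; no unifier exists.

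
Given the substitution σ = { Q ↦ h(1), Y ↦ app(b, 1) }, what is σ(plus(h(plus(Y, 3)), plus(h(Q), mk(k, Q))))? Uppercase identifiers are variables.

plus(h(plus(app(b, 1), 3)), plus(h(h(1)), mk(k, h(1))))

Replace each occurrence of Q with h(1).
Replace each occurrence of Y with app(b, 1).
Result: plus(h(plus(app(b, 1), 3)), plus(h(h(1)), mk(k, h(1)))).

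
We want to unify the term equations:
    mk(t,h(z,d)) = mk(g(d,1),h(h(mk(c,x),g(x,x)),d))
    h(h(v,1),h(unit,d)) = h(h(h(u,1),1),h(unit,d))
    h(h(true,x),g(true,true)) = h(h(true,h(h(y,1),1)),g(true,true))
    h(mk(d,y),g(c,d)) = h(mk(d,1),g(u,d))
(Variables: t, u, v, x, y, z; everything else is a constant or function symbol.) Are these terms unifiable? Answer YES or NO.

Decompose mk/2: t = g(d,1),  h(z,d) = h(h(mk(c,x),g(x,x)),d).
Bind t := g(d,1); no other remaining equation mentions t.
Decompose h/2: z = h(mk(c,x),g(x,x)),  d = d.
Bind z := h(mk(c,x),g(x,x)); no other remaining equation mentions z.
Delete trivial equation d = d.
Decompose h/2: h(v,1) = h(h(u,1),1),  h(unit,d) = h(unit,d).
Decompose h/2: v = h(u,1),  1 = 1.
Bind v := h(u,1); no other remaining equation mentions v.
Delete trivial equation 1 = 1.
Delete trivial equation h(unit,d) = h(unit,d).
Decompose h/2: h(true,x) = h(true,h(h(y,1),1)),  g(true,true) = g(true,true).
Decompose h/2: true = true,  x = h(h(y,1),1).
Delete trivial equation true = true.
Bind x := h(h(y,1),1); no other remaining equation mentions x. Substituting into the earlier binding gives z := h(mk(c,h(h(y,1),1)),g(h(h(y,1),1),h(h(y,1),1))).
Delete trivial equation g(true,true) = g(true,true).
Decompose h/2: mk(d,y) = mk(d,1),  g(c,d) = g(u,d).
Decompose mk/2: d = d,  y = 1.
Delete trivial equation d = d.
Bind y := 1; no other remaining equation mentions y. Substituting into the earlier bindings gives z := h(mk(c,h(h(1,1),1)),g(h(h(1,1),1),h(h(1,1),1))), x := h(h(1,1),1).
Decompose g/2: c = u,  d = d.
Bind u := c; no other remaining equation mentions u. Substituting into the earlier binding gives v := h(c,1).
Delete trivial equation d = d.
No equations remain and no clash or occurs-check failure arose, so a unifier exists.

YES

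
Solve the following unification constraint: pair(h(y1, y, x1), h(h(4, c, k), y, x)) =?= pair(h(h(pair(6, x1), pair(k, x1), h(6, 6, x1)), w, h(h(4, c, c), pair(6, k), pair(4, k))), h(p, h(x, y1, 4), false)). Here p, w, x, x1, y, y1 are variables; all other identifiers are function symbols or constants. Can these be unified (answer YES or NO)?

Decompose pair/2: h(y1, y, x1) =?= h(h(pair(6, x1), pair(k, x1), h(6, 6, x1)), w, h(h(4, c, c), pair(6, k), pair(4, k))),  h(h(4, c, k), y, x) =?= h(p, h(x, y1, 4), false).
Decompose h/3: y1 =?= h(pair(6, x1), pair(k, x1), h(6, 6, x1)),  y =?= w,  x1 =?= h(h(4, c, c), pair(6, k), pair(4, k)).
Bind y1 := h(pair(6, x1), pair(k, x1), h(6, 6, x1)); substituting into the one remaining equation that mentions y1 gives: h(h(4, c, k), y, x) =?= h(p, h(x, h(pair(6, x1), pair(k, x1), h(6, 6, x1)), 4), false).
Bind y := w; substituting into the one remaining equation that mentions y gives: h(h(4, c, k), w, x) =?= h(p, h(x, h(pair(6, x1), pair(k, x1), h(6, 6, x1)), 4), false).
Bind x1 := h(h(4, c, c), pair(6, k), pair(4, k)); substituting into the remaining equation gives: h(h(4, c, k), w, x) =?= h(p, h(x, h(pair(6, h(h(4, c, c), pair(6, k), pair(4, k))), pair(k, h(h(4, c, c), pair(6, k), pair(4, k))), h(6, 6, h(h(4, c, c), pair(6, k), pair(4, k)))), 4), false). Substituting into the earlier binding gives y1 := h(pair(6, h(h(4, c, c), pair(6, k), pair(4, k))), pair(k, h(h(4, c, c), pair(6, k), pair(4, k))), h(6, 6, h(h(4, c, c), pair(6, k), pair(4, k)))).
Decompose h/3: h(4, c, k) =?= p,  w =?= h(x, h(pair(6, h(h(4, c, c), pair(6, k), pair(4, k))), pair(k, h(h(4, c, c), pair(6, k), pair(4, k))), h(6, 6, h(h(4, c, c), pair(6, k), pair(4, k)))), 4),  x =?= false.
Bind p := h(4, c, k); no other remaining equation mentions p.
Bind w := h(x, h(pair(6, h(h(4, c, c), pair(6, k), pair(4, k))), pair(k, h(h(4, c, c), pair(6, k), pair(4, k))), h(6, 6, h(h(4, c, c), pair(6, k), pair(4, k)))), 4); no other remaining equation mentions w. Substituting into the earlier binding gives y := h(x, h(pair(6, h(h(4, c, c), pair(6, k), pair(4, k))), pair(k, h(h(4, c, c), pair(6, k), pair(4, k))), h(6, 6, h(h(4, c, c), pair(6, k), pair(4, k)))), 4).
Bind x := false. Substituting into the earlier bindings gives y := h(false, h(pair(6, h(h(4, c, c), pair(6, k), pair(4, k))), pair(k, h(h(4, c, c), pair(6, k), pair(4, k))), h(6, 6, h(h(4, c, c), pair(6, k), pair(4, k)))), 4), w := h(false, h(pair(6, h(h(4, c, c), pair(6, k), pair(4, k))), pair(k, h(h(4, c, c), pair(6, k), pair(4, k))), h(6, 6, h(h(4, c, c), pair(6, k), pair(4, k)))), 4).
No equations remain and no clash or occurs-check failure arose, so a unifier exists.

YES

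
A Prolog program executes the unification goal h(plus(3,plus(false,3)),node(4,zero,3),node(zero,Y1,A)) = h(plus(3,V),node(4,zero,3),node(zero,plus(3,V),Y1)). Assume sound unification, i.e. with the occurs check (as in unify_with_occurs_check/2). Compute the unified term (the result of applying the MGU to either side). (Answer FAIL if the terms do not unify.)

Decompose h/3: plus(3,plus(false,3)) = plus(3,V),  node(4,zero,3) = node(4,zero,3),  node(zero,Y1,A) = node(zero,plus(3,V),Y1).
Decompose plus/2: 3 = 3,  plus(false,3) = V.
Delete trivial equation 3 = 3.
Bind V := plus(false,3); substituting into the one remaining equation that mentions V gives: node(zero,Y1,A) = node(zero,plus(3,plus(false,3)),Y1).
Delete trivial equation node(4,zero,3) = node(4,zero,3).
Decompose node/3: zero = zero,  Y1 = plus(3,plus(false,3)),  A = Y1.
Delete trivial equation zero = zero.
Bind Y1 := plus(3,plus(false,3)); substituting into the remaining equation gives: A = plus(3,plus(false,3)).
Bind A := plus(3,plus(false,3)).
Applying the MGU to either side gives h(plus(3,plus(false,3)),node(4,zero,3),node(zero,plus(3,plus(false,3)),plus(3,plus(false,3)))).

h(plus(3,plus(false,3)),node(4,zero,3),node(zero,plus(3,plus(false,3)),plus(3,plus(false,3))))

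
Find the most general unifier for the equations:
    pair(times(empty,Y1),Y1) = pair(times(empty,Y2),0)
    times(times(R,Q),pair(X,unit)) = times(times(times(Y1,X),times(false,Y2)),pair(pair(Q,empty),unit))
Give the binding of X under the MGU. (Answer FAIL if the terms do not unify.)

pair(times(false,0),empty)

Decompose pair/2: times(empty,Y1) = times(empty,Y2),  Y1 = 0.
Decompose times/2: empty = empty,  Y1 = Y2.
Delete trivial equation empty = empty.
Bind Y1 := Y2; substituting into the remaining equations gives: Y2 = 0,  times(times(R,Q),pair(X,unit)) = times(times(times(Y2,X),times(false,Y2)),pair(pair(Q,empty),unit)).
Bind Y2 := 0; substituting into the remaining equation gives: times(times(R,Q),pair(X,unit)) = times(times(times(0,X),times(false,0)),pair(pair(Q,empty),unit)). Substituting into the earlier binding gives Y1 := 0.
Decompose times/2: times(R,Q) = times(times(0,X),times(false,0)),  pair(X,unit) = pair(pair(Q,empty),unit).
Decompose times/2: R = times(0,X),  Q = times(false,0).
Bind R := times(0,X); no other remaining equation mentions R.
Bind Q := times(false,0); substituting into the remaining equation gives: pair(X,unit) = pair(pair(times(false,0),empty),unit).
Decompose pair/2: X = pair(times(false,0),empty),  unit = unit.
Bind X := pair(times(false,0),empty); no other remaining equation mentions X. Substituting into the earlier binding gives R := times(0,pair(times(false,0),empty)).
Delete trivial equation unit = unit.
MGU = { Y1 ↦ 0, Y2 ↦ 0, R ↦ times(0,pair(times(false,0),empty)), Q ↦ times(false,0), X ↦ pair(times(false,0),empty) }, so X ↦ pair(times(false,0),empty).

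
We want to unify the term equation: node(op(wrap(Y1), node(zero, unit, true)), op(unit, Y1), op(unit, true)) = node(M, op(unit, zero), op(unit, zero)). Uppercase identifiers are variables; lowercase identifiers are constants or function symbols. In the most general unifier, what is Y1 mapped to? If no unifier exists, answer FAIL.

Decompose node/3: op(wrap(Y1), node(zero, unit, true)) = M,  op(unit, Y1) = op(unit, zero),  op(unit, true) = op(unit, zero).
Bind M := op(wrap(Y1), node(zero, unit, true)); no other remaining equation mentions M.
Decompose op/2: unit = unit,  Y1 = zero.
Delete trivial equation unit = unit.
Bind Y1 := zero; no other remaining equation mentions Y1. Substituting into the earlier binding gives M := op(wrap(zero), node(zero, unit, true)).
Decompose op/2: unit = unit,  true = zero.
Delete trivial equation unit = unit.
Clash: constants true and zero differ; no unifier exists.

FAIL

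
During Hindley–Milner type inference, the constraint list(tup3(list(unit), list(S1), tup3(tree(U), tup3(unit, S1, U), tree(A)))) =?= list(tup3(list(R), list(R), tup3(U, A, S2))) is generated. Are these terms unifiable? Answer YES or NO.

Decompose list/1: tup3(list(unit), list(S1), tup3(tree(U), tup3(unit, S1, U), tree(A))) =?= tup3(list(R), list(R), tup3(U, A, S2)).
Decompose tup3/3: list(unit) =?= list(R),  list(S1) =?= list(R),  tup3(tree(U), tup3(unit, S1, U), tree(A)) =?= tup3(U, A, S2).
Decompose list/1: unit =?= R.
Bind R := unit; substituting into the one remaining equation that mentions R gives: list(S1) =?= list(unit).
Decompose list/1: S1 =?= unit.
Bind S1 := unit; substituting into the remaining equation gives: tup3(tree(U), tup3(unit, unit, U), tree(A)) =?= tup3(U, A, S2).
Decompose tup3/3: tree(U) =?= U,  tup3(unit, unit, U) =?= A,  tree(A) =?= S2.
Occurs check fails: U occurs in tree(U); the equation U =?= tree(U) has no finite solution.

NO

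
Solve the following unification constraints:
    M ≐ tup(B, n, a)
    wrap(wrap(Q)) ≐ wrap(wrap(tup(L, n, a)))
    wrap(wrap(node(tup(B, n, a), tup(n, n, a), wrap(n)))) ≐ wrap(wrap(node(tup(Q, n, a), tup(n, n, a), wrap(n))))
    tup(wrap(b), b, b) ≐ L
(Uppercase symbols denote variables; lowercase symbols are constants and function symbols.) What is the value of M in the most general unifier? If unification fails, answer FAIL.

Bind M := tup(B, n, a); no other remaining equation mentions M.
Decompose wrap/1: wrap(Q) ≐ wrap(tup(L, n, a)).
Decompose wrap/1: Q ≐ tup(L, n, a).
Bind Q := tup(L, n, a); substituting into the one remaining equation that mentions Q gives: wrap(wrap(node(tup(B, n, a), tup(n, n, a), wrap(n)))) ≐ wrap(wrap(node(tup(tup(L, n, a), n, a), tup(n, n, a), wrap(n)))).
Decompose wrap/1: wrap(node(tup(B, n, a), tup(n, n, a), wrap(n))) ≐ wrap(node(tup(tup(L, n, a), n, a), tup(n, n, a), wrap(n))).
Decompose wrap/1: node(tup(B, n, a), tup(n, n, a), wrap(n)) ≐ node(tup(tup(L, n, a), n, a), tup(n, n, a), wrap(n)).
Decompose node/3: tup(B, n, a) ≐ tup(tup(L, n, a), n, a),  tup(n, n, a) ≐ tup(n, n, a),  wrap(n) ≐ wrap(n).
Decompose tup/3: B ≐ tup(L, n, a),  n ≐ n,  a ≐ a.
Bind B := tup(L, n, a); no other remaining equation mentions B. Substituting into the earlier binding gives M := tup(tup(L, n, a), n, a).
Delete trivial equation n ≐ n.
Delete trivial equation a ≐ a.
Delete trivial equation tup(n, n, a) ≐ tup(n, n, a).
Delete trivial equation wrap(n) ≐ wrap(n).
Bind L := tup(wrap(b), b, b). Substituting into the earlier bindings gives M := tup(tup(tup(wrap(b), b, b), n, a), n, a), Q := tup(tup(wrap(b), b, b), n, a), B := tup(tup(wrap(b), b, b), n, a).
MGU = { M := tup(tup(tup(wrap(b), b, b), n, a), n, a), Q := tup(tup(wrap(b), b, b), n, a), B := tup(tup(wrap(b), b, b), n, a), L := tup(wrap(b), b, b) }, so M := tup(tup(tup(wrap(b), b, b), n, a), n, a).

tup(tup(tup(wrap(b), b, b), n, a), n, a)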